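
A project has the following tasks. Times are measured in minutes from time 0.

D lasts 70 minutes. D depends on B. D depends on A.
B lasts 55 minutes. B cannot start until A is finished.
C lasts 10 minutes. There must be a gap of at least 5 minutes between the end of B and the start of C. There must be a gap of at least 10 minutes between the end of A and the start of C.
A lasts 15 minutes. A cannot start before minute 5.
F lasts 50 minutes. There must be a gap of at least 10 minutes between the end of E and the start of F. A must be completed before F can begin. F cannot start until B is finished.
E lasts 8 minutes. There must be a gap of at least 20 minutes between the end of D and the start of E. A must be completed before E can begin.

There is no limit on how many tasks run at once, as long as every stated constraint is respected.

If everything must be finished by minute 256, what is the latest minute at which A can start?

28

To finish by minute 256, C (duration 10) must start no later than minute 246.
To finish by minute 256, F (duration 50) must start no later than minute 206.
E must finish before F (must start by minute 206, minus 10-minute gap → minute 196). With an 8-minute duration, E must start by 196 − 8 = minute 188.
D must finish before E (must start by minute 188, minus 20-minute gap → minute 168). With a 70-minute duration, D must start by 168 − 70 = minute 98.
B has several dependents: C (must start by minute 246, minus 5-minute gap → minute 241); D (must start by minute 98); F (must start by minute 206). The earliest of those limits is minute 98, so B must start by 98 − 55 = minute 43.
A must finish in time for B (must start by minute 43); C (must start by minute 246, minus 10-minute gap → minute 236); D (must start by minute 98); E (must start by minute 188); F (must start by minute 206). The tightest is minute 43, so A must start by 43 − 15 = minute 28.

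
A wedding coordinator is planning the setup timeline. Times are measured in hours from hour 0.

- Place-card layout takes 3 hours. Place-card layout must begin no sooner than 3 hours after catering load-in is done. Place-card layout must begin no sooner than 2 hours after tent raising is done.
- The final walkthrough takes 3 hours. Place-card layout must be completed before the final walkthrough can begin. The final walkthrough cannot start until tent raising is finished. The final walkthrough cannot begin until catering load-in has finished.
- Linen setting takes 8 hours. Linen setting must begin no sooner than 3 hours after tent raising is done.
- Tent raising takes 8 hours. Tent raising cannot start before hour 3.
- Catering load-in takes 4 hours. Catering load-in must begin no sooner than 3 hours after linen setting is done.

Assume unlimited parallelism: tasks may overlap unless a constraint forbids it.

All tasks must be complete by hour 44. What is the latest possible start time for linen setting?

20

The final walkthrough must finish by hour 44; it takes 3 hours, so it must start by 44 − 3 = hour 41.
Place-card layout has to be done before the final walkthrough (must start by hour 41). That means finishing by hour 41, i.e. starting by 41 − 3 = hour 38.
Catering load-in feeds place-card layout (must start by hour 38, minus 3-hour gap → hour 35); the final walkthrough (must start by hour 41). Taking the minimum, catering load-in must finish by hour 35 and start by 35 − 4 = hour 31.
Linen setting must finish before catering load-in (must start by hour 31, minus 3-hour gap → hour 28). With an 8-hour duration, linen setting must start by 28 − 8 = hour 20.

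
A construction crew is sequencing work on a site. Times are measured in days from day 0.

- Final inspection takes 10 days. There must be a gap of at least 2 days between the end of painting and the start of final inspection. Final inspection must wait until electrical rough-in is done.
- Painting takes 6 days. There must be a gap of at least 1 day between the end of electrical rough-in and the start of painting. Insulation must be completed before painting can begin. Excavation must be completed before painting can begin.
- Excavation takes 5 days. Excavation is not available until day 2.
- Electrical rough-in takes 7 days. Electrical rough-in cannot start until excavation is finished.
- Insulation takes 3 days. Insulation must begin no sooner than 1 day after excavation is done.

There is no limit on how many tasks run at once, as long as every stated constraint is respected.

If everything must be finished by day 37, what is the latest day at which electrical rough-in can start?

Final inspection has no dependents, so it just needs to finish by day 37. Starting by 37 − 10 = day 27 achieves that.
Painting feeds into final inspection (must start by day 27, minus 2-day gap → day 25); so painting must finish by day 25 and therefore start by day 19.
Electrical rough-in must finish in time for painting (must start by day 19, minus 1-day gap → day 18); final inspection (must start by day 27). The tightest is day 18, so electrical rough-in must start by 18 − 7 = day 11.

11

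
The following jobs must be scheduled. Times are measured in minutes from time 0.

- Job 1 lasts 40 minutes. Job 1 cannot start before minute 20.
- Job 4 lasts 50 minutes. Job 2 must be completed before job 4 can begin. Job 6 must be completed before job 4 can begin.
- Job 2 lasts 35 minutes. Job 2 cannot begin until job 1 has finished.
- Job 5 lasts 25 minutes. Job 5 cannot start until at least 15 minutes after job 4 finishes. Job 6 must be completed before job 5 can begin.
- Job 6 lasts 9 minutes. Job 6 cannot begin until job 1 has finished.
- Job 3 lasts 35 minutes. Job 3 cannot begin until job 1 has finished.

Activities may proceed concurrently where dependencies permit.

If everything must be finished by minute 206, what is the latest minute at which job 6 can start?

Job 5 has no dependents, so it just needs to finish by minute 206. Starting by 206 − 25 = minute 181 achieves that.
Since job 5 (must start by minute 181, minus 15-minute gap → minute 166) depends on it, job 4 must finish by minute 166. Backing off its 50-minute duration gives a latest start of minute 116.
Job 6 must finish in time for job 4 (must start by minute 116); job 5 (must start by minute 181). The tightest is minute 116, so job 6 must start by 116 − 9 = minute 107.

107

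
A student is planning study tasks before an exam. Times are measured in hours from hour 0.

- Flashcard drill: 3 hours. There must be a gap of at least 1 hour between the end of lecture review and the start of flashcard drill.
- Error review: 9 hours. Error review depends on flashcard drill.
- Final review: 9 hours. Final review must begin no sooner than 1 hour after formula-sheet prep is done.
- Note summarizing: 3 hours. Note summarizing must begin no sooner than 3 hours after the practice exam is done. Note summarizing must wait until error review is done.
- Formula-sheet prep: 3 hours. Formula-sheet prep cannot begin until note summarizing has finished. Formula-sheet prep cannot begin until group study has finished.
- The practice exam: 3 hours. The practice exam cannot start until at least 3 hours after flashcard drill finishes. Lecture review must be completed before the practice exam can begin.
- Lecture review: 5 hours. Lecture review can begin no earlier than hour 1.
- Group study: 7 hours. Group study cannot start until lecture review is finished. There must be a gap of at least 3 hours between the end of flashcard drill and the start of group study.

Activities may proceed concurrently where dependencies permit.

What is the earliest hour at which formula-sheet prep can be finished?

After its own release at hour 1, lecture review can start at hour 1 and finishes at hour 6.
Flashcard drill waits on lecture review (finishes hour 6, plus 1-hour gap → hour 7), so it starts at hour 7 and finishes at 7 + 3 = hour 10.
For group study: lecture review (finishes hour 6); flashcard drill (finishes hour 10, plus 3-hour gap → hour 13). Taking the maximum gives a start of hour 13, and it finishes at 13 + 7 = hour 20.
Error review cannot begin until flashcard drill (finishes hour 10). It runs from hour 10 to 10 + 9 = hour 19.
For the practice exam: flashcard drill (finishes hour 10, plus 3-hour gap → hour 13); lecture review (finishes hour 6). Taking the maximum gives a start of hour 13, and it finishes at 13 + 3 = hour 16.
Note summarizing needs all of the practice exam (finishes hour 16, plus 3-hour gap → hour 19); error review (finishes hour 19). That puts its earliest start at hour 19; it finishes at 19 + 3 = hour 22.
Formula-sheet prep cannot start until note summarizing (finishes hour 22); group study (finishes hour 20). The controlling bound is hour 22, so formula-sheet prep finishes at 22 + 3 = hour 25.

25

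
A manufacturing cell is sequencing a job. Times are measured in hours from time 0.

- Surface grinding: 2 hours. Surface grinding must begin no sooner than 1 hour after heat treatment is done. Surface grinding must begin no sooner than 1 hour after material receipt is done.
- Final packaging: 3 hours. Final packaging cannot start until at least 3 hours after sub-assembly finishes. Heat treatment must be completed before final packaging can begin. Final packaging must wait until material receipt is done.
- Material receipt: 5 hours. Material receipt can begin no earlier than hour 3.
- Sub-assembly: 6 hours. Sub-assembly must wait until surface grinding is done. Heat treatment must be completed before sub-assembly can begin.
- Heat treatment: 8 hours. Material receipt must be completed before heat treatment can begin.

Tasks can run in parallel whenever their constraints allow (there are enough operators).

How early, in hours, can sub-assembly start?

19

After its own release at hour 3, material receipt can start at hour 3 and finishes at hour 8.
Heat treatment waits on material receipt (finishes hour 8), so it starts at hour 8 and finishes at 8 + 8 = hour 16.
Surface grinding cannot start until heat treatment (finishes hour 16, plus 1-hour gap → hour 17); material receipt (finishes hour 8, plus 1-hour gap → hour 9). The controlling bound is hour 17, so surface grinding finishes at 17 + 2 = hour 19.
Sub-assembly waits on surface grinding (finishes hour 19); heat treatment (finishes hour 16). The latest of these is hour 19, which is the earliest sub-assembly can start.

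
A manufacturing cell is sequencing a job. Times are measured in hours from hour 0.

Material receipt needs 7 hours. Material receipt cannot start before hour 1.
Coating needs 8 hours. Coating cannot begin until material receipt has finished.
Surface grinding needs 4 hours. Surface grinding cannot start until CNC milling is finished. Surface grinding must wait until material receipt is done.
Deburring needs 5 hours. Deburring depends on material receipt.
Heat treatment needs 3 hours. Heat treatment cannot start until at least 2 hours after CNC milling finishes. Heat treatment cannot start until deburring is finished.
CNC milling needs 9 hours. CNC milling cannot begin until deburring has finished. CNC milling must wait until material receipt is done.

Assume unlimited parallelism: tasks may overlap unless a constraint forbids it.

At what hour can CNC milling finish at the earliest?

Material receipt waits on its own release at hour 1, so it starts at hour 1 and finishes at 1 + 7 = hour 8.
Deburring waits on material receipt (finishes hour 8), so it starts at hour 8 and finishes at 8 + 5 = hour 13.
CNC milling has to wait for deburring (finishes hour 13); material receipt (finishes hour 8). The latest of these is hour 13, so CNC milling runs hour 13 to 13 + 9 = hour 22.

22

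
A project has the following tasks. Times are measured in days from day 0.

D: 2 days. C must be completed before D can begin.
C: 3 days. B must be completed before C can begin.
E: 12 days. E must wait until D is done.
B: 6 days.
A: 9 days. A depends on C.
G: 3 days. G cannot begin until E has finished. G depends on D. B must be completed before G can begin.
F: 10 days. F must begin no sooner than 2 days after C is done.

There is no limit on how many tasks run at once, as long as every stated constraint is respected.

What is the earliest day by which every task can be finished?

26

B has no prerequisites, so it starts at day 0 and finishes at day 6.
After B (finishes day 6), C can start at day 6 and finishes at day 9.
F cannot begin until C (finishes day 9, plus 2-day gap → day 11). It runs from day 11 to 11 + 10 = day 21.
After C (finishes day 9), D can start at day 9 and finishes at day 11.
E cannot begin until D (finishes day 11). It runs from day 11 to 11 + 12 = day 23.
For G: E (finishes day 23); D (finishes day 11); B (finishes day 6). Taking the maximum gives a start of day 23, and it finishes at 23 + 3 = day 26.
A waits on C (finishes day 9), so it starts at day 9 and finishes at 9 + 9 = day 18.
All tasks are finished once the last one completes. Finish times: A at 18, B at 6, C at 9, D at 11, E at 23, F at 21, G at 26. The latest is day 26.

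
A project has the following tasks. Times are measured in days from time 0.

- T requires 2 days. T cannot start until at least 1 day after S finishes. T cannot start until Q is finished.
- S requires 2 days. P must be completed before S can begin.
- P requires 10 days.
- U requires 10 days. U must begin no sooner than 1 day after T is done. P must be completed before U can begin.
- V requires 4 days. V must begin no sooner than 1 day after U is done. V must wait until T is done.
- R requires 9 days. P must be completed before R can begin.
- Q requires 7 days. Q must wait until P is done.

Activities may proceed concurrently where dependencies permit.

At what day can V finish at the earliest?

35

P can start immediately at day 0; it finishes at day 10.
S waits on P (finishes day 10), so it starts at day 10 and finishes at 10 + 2 = day 12.
After P (finishes day 10), Q can start at day 10 and finishes at day 17.
T needs all of S (finishes day 12, plus 1-day gap → day 13); Q (finishes day 17). That puts its earliest start at day 17; it finishes at 17 + 2 = day 19.
For U: T (finishes day 19, plus 1-day gap → day 20); P (finishes day 10). Taking the maximum gives a start of day 20, and it finishes at 20 + 10 = day 30.
V has to wait for U (finishes day 30, plus 1-day gap → day 31); T (finishes day 19). The latest of these is day 31, so V runs day 31 to 31 + 4 = day 35.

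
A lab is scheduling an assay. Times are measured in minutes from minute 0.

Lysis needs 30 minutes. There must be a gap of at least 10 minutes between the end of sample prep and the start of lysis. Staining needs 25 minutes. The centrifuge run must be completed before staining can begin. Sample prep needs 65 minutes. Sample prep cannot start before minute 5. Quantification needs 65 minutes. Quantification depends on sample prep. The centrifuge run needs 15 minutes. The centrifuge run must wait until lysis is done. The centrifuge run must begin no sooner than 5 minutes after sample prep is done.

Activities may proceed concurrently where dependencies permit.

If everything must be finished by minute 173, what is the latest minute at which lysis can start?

Staining has no dependents, so it just needs to finish by minute 173. Starting by 173 − 25 = minute 148 achieves that.
The centrifuge run feeds into staining (must start by minute 148); so the centrifuge run must finish by minute 148 and therefore start by minute 133.
Lysis feeds into the centrifuge run (must start by minute 133); so lysis must finish by minute 133 and therefore start by minute 103.

103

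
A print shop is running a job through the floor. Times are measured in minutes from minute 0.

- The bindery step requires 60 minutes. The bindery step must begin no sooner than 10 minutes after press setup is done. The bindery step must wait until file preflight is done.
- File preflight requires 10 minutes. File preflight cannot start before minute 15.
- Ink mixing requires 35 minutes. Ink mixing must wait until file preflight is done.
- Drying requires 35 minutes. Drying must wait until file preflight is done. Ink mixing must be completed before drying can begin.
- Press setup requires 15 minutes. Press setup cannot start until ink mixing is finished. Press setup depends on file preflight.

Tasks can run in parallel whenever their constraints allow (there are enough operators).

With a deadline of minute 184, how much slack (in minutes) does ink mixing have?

39

File preflight waits on its own release at minute 15, so it starts at minute 15 and finishes at 15 + 10 = minute 25.
Ink mixing waits on file preflight (finishes minute 25), so it starts at minute 25 and finishes at 25 + 35 = minute 60.

Working backward from the deadline:
Nothing follows the bindery step; the deadline of minute 184 is its only limit. It must start by 184 − 60 = minute 124.
Press setup must finish before the bindery step (must start by minute 124, minus 10-minute gap → minute 114). With a 15-minute duration, press setup must start by 114 − 15 = minute 99.
Nothing follows drying; the deadline of minute 184 is its only limit. It must start by 184 − 35 = minute 149.
Ink mixing must finish in time for press setup (must start by minute 99); drying (must start by minute 149). The tightest is minute 99, so ink mixing must start by 99 − 35 = minute 64.
So ink mixing can start as early as minute 25 and as late as minute 64, giving 64 − 25 = 39 minutes of slack.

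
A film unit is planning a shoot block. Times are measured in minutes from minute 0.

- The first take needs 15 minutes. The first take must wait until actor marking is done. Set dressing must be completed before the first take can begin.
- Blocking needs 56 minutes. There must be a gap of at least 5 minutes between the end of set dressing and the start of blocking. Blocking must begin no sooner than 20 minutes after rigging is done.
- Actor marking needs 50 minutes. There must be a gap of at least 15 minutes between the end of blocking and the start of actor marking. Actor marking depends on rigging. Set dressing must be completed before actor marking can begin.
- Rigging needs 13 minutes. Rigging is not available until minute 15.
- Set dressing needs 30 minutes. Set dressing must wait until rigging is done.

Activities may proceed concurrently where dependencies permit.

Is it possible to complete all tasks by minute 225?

Rigging cannot begin until its own release at minute 15. It runs from minute 15 to 15 + 13 = minute 28.
Set dressing cannot begin until rigging (finishes minute 28). It runs from minute 28 to 28 + 30 = minute 58.
Blocking cannot start until set dressing (finishes minute 58, plus 5-minute gap → minute 63); rigging (finishes minute 28, plus 20-minute gap → minute 48). The controlling bound is minute 63, so blocking finishes at 63 + 56 = minute 119.
Actor marking cannot start until blocking (finishes minute 119, plus 15-minute gap → minute 134); rigging (finishes minute 28); set dressing (finishes minute 58). The controlling bound is minute 134, so actor marking finishes at 134 + 50 = minute 184.
The first take cannot start until actor marking (finishes minute 184); set dressing (finishes minute 58). The controlling bound is minute 184, so the first take finishes at 184 + 15 = minute 199.
Every task is finished by minute 199, which is no later than the deadline of 225, so the schedule is feasible.

Yes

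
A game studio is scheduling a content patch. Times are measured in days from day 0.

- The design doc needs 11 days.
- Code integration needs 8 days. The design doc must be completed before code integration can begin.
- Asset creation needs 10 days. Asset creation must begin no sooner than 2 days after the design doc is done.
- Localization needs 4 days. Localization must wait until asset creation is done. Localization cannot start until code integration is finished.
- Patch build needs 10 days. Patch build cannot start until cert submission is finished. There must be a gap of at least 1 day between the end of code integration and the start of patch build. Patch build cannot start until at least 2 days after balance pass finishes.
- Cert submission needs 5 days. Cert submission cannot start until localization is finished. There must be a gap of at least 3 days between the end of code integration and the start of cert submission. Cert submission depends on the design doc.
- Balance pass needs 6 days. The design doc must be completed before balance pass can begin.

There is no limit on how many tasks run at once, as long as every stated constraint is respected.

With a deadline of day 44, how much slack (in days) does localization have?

2

The design doc can start immediately at day 0; it finishes at day 11.
Code integration cannot begin until the design doc (finishes day 11). It runs from day 11 to 11 + 8 = day 19.
After the design doc (finishes day 11, plus 2-day gap → day 13), asset creation can start at day 13 and finishes at day 23.
For localization: asset creation (finishes day 23); code integration (finishes day 19). Taking the maximum gives a start of day 23, and it finishes at 23 + 4 = day 27.

Working backward from the deadline:
Patch build must finish by day 44; it takes 10 days, so it must start by 44 − 10 = day 34.
Cert submission has to be done before patch build (must start by day 34). That means finishing by day 34, i.e. starting by 34 − 5 = day 29.
Localization has to be done before cert submission (must start by day 29). That means finishing by day 29, i.e. starting by 29 − 4 = day 25.
So localization can start as early as day 23 and as late as day 25, giving 25 − 23 = 2 days of slack.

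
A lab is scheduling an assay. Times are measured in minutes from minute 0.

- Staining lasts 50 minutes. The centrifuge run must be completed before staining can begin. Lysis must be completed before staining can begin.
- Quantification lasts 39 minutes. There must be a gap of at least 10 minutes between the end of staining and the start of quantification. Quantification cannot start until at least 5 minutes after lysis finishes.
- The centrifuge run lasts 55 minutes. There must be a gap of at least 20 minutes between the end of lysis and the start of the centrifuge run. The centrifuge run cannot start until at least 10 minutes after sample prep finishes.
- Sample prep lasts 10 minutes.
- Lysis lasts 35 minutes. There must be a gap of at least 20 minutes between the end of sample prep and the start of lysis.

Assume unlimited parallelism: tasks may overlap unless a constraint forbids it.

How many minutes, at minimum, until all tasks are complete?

Sample prep can start immediately at minute 0; it finishes at minute 10.
Lysis waits on sample prep (finishes minute 10, plus 20-minute gap → minute 30), so it starts at minute 30 and finishes at 30 + 35 = minute 65.
For the centrifuge run: lysis (finishes minute 65, plus 20-minute gap → minute 85); sample prep (finishes minute 10, plus 10-minute gap → minute 20). Taking the maximum gives a start of minute 85, and it finishes at 85 + 55 = minute 140.
For staining: the centrifuge run (finishes minute 140); lysis (finishes minute 65). Taking the maximum gives a start of minute 140, and it finishes at 140 + 50 = minute 190.
Quantification needs all of staining (finishes minute 190, plus 10-minute gap → minute 200); lysis (finishes minute 65, plus 5-minute gap → minute 70). That puts its earliest start at minute 200; it finishes at 200 + 39 = minute 239.
All tasks are finished once the last one completes. Finish times: Sample prep at 10, Lysis at 65, The centrifuge run at 140, Staining at 190, Quantification at 239. The latest is minute 239.

239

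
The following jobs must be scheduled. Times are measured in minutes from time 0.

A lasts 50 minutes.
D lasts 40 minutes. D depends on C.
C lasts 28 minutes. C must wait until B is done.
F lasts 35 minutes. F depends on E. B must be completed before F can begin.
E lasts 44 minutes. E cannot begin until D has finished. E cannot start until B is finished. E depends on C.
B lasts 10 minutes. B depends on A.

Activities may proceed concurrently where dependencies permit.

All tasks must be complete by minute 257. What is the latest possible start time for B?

Nothing follows F; the deadline of minute 257 is its only limit. It must start by 257 − 35 = minute 222.
E feeds into F (must start by minute 222); so E must finish by minute 222 and therefore start by minute 178.
D must finish before E (must start by minute 178). With a 40-minute duration, D must start by 178 − 40 = minute 138.
C feeds D (must start by minute 138); E (must start by minute 178). Taking the minimum, C must finish by minute 138 and start by 138 − 28 = minute 110.
B feeds C (must start by minute 110); E (must start by minute 178); F (must start by minute 222). Taking the minimum, B must finish by minute 110 and start by 110 − 10 = minute 100.

100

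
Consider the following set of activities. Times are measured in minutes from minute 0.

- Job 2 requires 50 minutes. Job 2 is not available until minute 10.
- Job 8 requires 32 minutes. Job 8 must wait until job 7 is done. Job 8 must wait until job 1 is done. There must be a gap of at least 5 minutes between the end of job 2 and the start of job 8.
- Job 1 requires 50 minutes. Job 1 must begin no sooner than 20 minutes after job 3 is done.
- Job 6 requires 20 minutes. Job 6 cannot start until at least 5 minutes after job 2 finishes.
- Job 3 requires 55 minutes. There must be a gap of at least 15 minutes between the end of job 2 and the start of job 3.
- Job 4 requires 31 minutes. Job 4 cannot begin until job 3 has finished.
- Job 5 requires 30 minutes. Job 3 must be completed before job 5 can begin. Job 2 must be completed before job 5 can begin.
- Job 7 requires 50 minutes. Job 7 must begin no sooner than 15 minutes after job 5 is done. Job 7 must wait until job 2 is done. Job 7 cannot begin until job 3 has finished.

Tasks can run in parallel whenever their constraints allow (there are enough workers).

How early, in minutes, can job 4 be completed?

After its own release at minute 10, job 2 can start at minute 10 and finishes at minute 60.
Job 3 cannot begin until job 2 (finishes minute 60, plus 15-minute gap → minute 75). It runs from minute 75 to 75 + 55 = minute 130.
Job 4 waits on job 3 (finishes minute 130), so it starts at minute 130 and finishes at 130 + 31 = minute 161.

161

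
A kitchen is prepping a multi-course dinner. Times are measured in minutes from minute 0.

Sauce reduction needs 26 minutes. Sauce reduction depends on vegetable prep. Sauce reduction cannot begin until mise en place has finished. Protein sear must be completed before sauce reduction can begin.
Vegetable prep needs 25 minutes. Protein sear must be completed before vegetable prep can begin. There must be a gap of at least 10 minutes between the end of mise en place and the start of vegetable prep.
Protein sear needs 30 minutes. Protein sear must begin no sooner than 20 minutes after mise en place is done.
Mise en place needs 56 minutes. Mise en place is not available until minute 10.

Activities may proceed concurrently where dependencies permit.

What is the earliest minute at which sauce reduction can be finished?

167

After its own release at minute 10, mise en place can start at minute 10 and finishes at minute 66.
Protein sear cannot begin until mise en place (finishes minute 66, plus 20-minute gap → minute 86). It runs from minute 86 to 86 + 30 = minute 116.
Vegetable prep needs all of protein sear (finishes minute 116); mise en place (finishes minute 66, plus 10-minute gap → minute 76). That puts its earliest start at minute 116; it finishes at 116 + 25 = minute 141.
Sauce reduction needs all of vegetable prep (finishes minute 141); mise en place (finishes minute 66); protein sear (finishes minute 116). That puts its earliest start at minute 141; it finishes at 141 + 26 = minute 167.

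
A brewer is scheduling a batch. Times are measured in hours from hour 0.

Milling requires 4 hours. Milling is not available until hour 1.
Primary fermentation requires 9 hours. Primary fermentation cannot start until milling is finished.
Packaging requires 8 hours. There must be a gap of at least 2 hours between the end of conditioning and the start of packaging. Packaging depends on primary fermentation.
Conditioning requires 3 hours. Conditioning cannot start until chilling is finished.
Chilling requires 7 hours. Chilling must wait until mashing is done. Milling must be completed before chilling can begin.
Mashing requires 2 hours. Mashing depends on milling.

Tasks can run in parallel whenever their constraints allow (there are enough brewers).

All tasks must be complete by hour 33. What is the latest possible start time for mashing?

Packaging has no dependents, so it just needs to finish by hour 33. Starting by 33 − 8 = hour 25 achieves that.
Since packaging (must start by hour 25, minus 2-hour gap → hour 23) depends on it, conditioning must finish by hour 23. Backing off its 3-hour duration gives a latest start of hour 20.
Chilling must finish before conditioning (must start by hour 20). With a 7-hour duration, chilling must start by 20 − 7 = hour 13.
Mashing has to be done before chilling (must start by hour 13). That means finishing by hour 13, i.e. starting by 13 − 2 = hour 11.

11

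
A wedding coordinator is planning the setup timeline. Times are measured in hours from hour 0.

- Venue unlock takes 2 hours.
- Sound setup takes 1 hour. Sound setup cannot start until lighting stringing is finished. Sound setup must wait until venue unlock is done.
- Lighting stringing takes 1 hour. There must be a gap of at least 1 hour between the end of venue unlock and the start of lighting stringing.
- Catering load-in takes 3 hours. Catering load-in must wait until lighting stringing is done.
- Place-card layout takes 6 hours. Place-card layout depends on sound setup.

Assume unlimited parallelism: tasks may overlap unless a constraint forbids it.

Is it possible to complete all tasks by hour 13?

Yes

Venue unlock has no prerequisites, so it starts at hour 0 and finishes at hour 2.
After venue unlock (finishes hour 2, plus 1-hour gap → hour 3), lighting stringing can start at hour 3 and finishes at hour 4.
Catering load-in cannot begin until lighting stringing (finishes hour 4). It runs from hour 4 to 4 + 3 = hour 7.
Sound setup has to wait for lighting stringing (finishes hour 4); venue unlock (finishes hour 2). The latest of these is hour 4, so sound setup runs hour 4 to 4 + 1 = hour 5.
Place-card layout waits on sound setup (finishes hour 5), so it starts at hour 5 and finishes at 5 + 6 = hour 11.
Every task is finished by hour 11, which is no later than the deadline of 13, so the schedule is feasible.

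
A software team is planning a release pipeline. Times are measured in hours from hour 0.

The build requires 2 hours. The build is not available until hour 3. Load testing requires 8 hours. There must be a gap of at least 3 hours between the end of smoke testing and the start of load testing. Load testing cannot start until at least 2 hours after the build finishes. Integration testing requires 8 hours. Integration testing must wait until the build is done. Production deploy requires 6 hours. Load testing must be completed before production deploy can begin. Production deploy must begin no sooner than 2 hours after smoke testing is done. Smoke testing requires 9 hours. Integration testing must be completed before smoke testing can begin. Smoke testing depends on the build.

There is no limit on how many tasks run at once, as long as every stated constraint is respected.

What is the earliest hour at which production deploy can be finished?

After its own release at hour 3, the build can start at hour 3 and finishes at hour 5.
After the build (finishes hour 5), integration testing can start at hour 5 and finishes at hour 13.
For smoke testing: integration testing (finishes hour 13); the build (finishes hour 5). Taking the maximum gives a start of hour 13, and it finishes at 13 + 9 = hour 22.
Load testing cannot start until smoke testing (finishes hour 22, plus 3-hour gap → hour 25); the build (finishes hour 5, plus 2-hour gap → hour 7). The controlling bound is hour 25, so load testing finishes at 25 + 8 = hour 33.
For production deploy: load testing (finishes hour 33); smoke testing (finishes hour 22, plus 2-hour gap → hour 24). Taking the maximum gives a start of hour 33, and it finishes at 33 + 6 = hour 39.

39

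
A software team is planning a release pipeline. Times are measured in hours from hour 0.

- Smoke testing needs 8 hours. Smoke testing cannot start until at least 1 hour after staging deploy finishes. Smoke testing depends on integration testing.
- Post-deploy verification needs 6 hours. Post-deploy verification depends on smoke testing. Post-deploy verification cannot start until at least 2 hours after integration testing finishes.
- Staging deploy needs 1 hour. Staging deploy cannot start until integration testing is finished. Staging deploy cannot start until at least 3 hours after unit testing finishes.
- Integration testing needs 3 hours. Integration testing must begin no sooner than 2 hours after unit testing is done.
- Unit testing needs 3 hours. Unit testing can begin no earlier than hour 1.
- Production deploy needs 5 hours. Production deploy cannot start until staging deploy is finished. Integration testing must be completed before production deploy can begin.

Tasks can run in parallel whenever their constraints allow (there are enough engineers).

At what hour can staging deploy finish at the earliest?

After its own release at hour 1, unit testing can start at hour 1 and finishes at hour 4.
After unit testing (finishes hour 4, plus 2-hour gap → hour 6), integration testing can start at hour 6 and finishes at hour 9.
Staging deploy needs all of integration testing (finishes hour 9); unit testing (finishes hour 4, plus 3-hour gap → hour 7). That puts its earliest start at hour 9; it finishes at 9 + 1 = hour 10.

10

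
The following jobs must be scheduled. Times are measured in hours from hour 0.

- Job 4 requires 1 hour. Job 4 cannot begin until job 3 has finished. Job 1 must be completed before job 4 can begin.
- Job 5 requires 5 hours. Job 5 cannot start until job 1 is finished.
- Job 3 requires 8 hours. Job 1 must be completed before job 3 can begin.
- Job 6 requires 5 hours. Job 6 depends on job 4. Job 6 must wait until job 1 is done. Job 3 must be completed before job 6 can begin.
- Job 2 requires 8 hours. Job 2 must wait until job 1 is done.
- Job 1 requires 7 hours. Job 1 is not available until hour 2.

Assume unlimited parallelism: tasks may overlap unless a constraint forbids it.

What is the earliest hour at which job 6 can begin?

Job 1 waits on its own release at hour 2, so it starts at hour 2 and finishes at 2 + 7 = hour 9.
Job 3 cannot begin until job 1 (finishes hour 9). It runs from hour 9 to 9 + 8 = hour 17.
Job 4 has to wait for job 3 (finishes hour 17); job 1 (finishes hour 9). The latest of these is hour 17, so job 4 runs hour 17 to 17 + 1 = hour 18.
Job 6 waits on job 4 (finishes hour 18); job 1 (finishes hour 9); job 3 (finishes hour 17). The latest of these is hour 18, which is the earliest job 6 can start.

18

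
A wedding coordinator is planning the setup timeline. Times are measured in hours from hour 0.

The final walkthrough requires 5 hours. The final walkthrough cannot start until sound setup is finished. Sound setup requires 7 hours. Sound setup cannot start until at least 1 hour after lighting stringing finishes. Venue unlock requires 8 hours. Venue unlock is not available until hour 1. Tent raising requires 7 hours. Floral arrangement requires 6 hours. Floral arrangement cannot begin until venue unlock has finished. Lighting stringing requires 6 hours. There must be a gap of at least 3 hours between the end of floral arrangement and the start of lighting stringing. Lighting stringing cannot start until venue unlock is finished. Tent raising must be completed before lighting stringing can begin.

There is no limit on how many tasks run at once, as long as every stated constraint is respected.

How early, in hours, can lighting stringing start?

Tent raising can start immediately at hour 0; it finishes at hour 7.
Venue unlock cannot begin until its own release at hour 1. It runs from hour 1 to 1 + 8 = hour 9.
Floral arrangement cannot begin until venue unlock (finishes hour 9). It runs from hour 9 to 9 + 6 = hour 15.
Lighting stringing waits on floral arrangement (finishes hour 15, plus 3-hour gap → hour 18); venue unlock (finishes hour 9); tent raising (finishes hour 7). The latest of these is hour 18, which is the earliest lighting stringing can start.

18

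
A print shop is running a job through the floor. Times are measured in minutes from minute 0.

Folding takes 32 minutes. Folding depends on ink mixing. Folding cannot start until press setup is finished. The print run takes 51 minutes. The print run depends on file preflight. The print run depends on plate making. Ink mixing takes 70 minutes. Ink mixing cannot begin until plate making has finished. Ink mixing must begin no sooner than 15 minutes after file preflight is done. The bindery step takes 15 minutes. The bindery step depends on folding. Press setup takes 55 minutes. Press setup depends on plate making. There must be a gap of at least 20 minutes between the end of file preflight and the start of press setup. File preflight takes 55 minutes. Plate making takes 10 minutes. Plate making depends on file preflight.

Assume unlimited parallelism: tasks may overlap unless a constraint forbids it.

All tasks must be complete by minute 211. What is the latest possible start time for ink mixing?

To finish by minute 211, the bindery step (duration 15) must start no later than minute 196.
Folding must finish before the bindery step (must start by minute 196). With a 32-minute duration, folding must start by 196 − 32 = minute 164.
Ink mixing feeds into folding (must start by minute 164); so ink mixing must finish by minute 164 and therefore start by minute 94.

94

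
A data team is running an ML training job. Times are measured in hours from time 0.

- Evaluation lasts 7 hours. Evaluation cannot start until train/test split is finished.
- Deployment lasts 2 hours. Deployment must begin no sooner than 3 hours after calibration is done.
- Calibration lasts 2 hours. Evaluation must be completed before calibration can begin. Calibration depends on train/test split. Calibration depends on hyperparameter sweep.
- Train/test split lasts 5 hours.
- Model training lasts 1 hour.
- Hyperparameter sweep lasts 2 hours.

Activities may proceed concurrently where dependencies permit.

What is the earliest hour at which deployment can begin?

Hyperparameter sweep can start immediately at hour 0; it finishes at hour 2.
Train/test split has no prerequisites, so it starts at hour 0 and finishes at hour 5.
Evaluation waits on train/test split (finishes hour 5), so it starts at hour 5 and finishes at 5 + 7 = hour 12.
Calibration needs all of evaluation (finishes hour 12); train/test split (finishes hour 5); hyperparameter sweep (finishes hour 2). That puts its earliest start at hour 12; it finishes at 12 + 2 = hour 14.
Deployment waits on calibration (finishes hour 14, plus 3-hour gap → hour 17), so the earliest it can start is hour 17.

17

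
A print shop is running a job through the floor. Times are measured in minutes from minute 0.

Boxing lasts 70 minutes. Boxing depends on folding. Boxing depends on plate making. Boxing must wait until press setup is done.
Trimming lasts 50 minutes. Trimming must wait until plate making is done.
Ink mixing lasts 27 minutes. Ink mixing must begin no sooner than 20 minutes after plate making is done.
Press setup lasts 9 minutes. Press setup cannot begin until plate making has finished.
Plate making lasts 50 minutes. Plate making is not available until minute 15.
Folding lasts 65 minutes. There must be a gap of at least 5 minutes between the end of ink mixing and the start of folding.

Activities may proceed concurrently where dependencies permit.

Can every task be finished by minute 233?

Plate making waits on its own release at minute 15, so it starts at minute 15 and finishes at 15 + 50 = minute 65.
After plate making (finishes minute 65), trimming can start at minute 65 and finishes at minute 115.
After plate making (finishes minute 65), press setup can start at minute 65 and finishes at minute 74.
After plate making (finishes minute 65, plus 20-minute gap → minute 85), ink mixing can start at minute 85 and finishes at minute 112.
After ink mixing (finishes minute 112, plus 5-minute gap → minute 117), folding can start at minute 117 and finishes at minute 182.
Boxing needs all of folding (finishes minute 182); plate making (finishes minute 65); press setup (finishes minute 74). That puts its earliest start at minute 182; it finishes at 182 + 70 = minute 252.
The earliest everything can be done is minute 252, which is after the deadline of 233, so it is not possible.

No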